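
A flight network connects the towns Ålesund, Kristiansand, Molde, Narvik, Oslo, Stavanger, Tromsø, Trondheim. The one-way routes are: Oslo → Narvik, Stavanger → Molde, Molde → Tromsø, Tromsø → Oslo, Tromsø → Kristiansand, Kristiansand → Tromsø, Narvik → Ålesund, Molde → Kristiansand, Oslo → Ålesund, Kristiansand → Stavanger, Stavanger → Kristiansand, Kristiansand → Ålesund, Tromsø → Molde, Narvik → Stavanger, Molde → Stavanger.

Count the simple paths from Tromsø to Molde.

3

Tromsø→Kristiansand→Stavanger→Molde
Tromsø→Molde
Tromsø→Oslo→Narvik→Stavanger→Molde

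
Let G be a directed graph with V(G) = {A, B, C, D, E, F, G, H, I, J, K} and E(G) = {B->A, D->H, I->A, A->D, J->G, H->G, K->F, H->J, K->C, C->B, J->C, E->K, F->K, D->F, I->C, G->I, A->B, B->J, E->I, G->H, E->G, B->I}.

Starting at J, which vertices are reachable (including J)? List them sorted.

Start at J.
Its neighbours: C, G.
Then their neighbours: B, H, I.
Then next layer: A.
Then next layer: D.
Then next layer: F.
Then next layer: K.
Nothing further is reachable.

A, B, C, D, F, G, H, I, J, K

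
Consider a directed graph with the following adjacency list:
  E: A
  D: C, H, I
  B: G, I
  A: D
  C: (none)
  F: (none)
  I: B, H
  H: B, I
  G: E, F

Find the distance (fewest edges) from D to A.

Distance 0: D.
Distance 1: C, H, I.
Distance 2: B.
Distance 3: G.
Distance 4: E, F.
Distance 5: A — contains A.

5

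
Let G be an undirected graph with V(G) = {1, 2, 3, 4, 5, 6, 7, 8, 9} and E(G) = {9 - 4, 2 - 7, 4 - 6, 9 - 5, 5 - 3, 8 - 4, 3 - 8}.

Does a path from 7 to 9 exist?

Explore from 7.
Distance 1: reach 2.
The search is exhausted without reaching 9; it lies in a different component.

No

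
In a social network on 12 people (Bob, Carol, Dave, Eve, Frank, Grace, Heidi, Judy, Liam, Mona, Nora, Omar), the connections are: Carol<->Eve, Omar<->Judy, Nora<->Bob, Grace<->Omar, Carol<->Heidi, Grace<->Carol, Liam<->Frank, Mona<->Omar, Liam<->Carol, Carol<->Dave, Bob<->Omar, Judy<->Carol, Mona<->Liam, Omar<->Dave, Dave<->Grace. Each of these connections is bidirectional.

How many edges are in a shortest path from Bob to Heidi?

Distance 0: Bob.
Distance 1: Nora, Omar.
Distance 2: Dave, Grace, Judy, Mona.
Distance 3: Carol, Liam.
Distance 4: Eve, Frank, Heidi — contains Heidi.

4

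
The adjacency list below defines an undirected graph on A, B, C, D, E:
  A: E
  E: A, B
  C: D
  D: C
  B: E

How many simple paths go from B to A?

1

B–E–A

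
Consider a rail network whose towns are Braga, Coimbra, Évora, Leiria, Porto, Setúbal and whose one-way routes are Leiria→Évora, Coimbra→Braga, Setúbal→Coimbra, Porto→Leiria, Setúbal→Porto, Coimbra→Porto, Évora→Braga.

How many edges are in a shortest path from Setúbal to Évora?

3

Distance 0: Setúbal.
Distance 1: Coimbra, Porto.
Distance 2: Braga, Leiria.
Distance 3: Évora — contains Évora.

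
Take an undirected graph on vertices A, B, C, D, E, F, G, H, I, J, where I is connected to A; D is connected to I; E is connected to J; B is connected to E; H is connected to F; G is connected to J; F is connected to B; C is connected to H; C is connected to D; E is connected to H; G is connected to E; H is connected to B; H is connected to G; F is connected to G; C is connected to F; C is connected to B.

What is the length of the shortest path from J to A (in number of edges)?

Distance 0: J.
Distance 1: E, G.
Distance 2: B, F, H.
Distance 3: C.
Distance 4: D.
Distance 5: I.
Distance 6: A — contains A.

6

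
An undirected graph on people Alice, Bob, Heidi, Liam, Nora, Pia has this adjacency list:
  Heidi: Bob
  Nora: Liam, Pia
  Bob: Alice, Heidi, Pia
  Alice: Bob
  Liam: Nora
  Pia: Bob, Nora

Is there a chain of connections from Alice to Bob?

Yes

Explore from Alice.
Distance 1: reach Bob.
Found Bob.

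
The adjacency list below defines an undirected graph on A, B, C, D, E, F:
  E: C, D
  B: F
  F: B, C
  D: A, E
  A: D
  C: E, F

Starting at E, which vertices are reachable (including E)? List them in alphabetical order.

A, B, C, D, E, F

Start at E.
Its neighbours: C, D.
Then their neighbours: A, F.
Then next layer: B.
Every vertex is now reached.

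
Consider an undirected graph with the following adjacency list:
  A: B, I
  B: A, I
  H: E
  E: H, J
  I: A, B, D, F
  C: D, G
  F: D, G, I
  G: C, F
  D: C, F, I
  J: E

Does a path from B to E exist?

Explore from B.
Distance 1: reach A, I.
Distance 2: reach D, F.
Distance 3: reach C, G.
The search is exhausted without reaching E; it lies in a different component.

No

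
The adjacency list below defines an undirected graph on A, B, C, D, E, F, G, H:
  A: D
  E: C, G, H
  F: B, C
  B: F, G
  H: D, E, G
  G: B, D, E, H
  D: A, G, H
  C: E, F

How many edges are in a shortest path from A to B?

Distance 0: A.
Distance 1: D.
Distance 2: G, H.
Distance 3: B, E — contains B.

3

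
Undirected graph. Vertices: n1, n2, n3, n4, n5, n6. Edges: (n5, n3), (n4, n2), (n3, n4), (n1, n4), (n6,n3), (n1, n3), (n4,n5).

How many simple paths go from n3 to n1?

n3–n1
n3–n4–n1
n3–n5–n4–n1

3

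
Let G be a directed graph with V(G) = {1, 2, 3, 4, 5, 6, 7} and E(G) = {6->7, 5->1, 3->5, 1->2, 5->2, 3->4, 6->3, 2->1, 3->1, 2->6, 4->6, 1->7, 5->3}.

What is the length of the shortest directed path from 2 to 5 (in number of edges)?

3

Distance 0: 2.
Distance 1: 1, 6.
Distance 2: 3, 7.
Distance 3: 4, 5 — contains 5.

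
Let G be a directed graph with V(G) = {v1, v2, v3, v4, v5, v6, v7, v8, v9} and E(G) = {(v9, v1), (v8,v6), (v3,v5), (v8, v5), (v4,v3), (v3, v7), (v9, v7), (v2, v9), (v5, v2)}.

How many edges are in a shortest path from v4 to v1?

5

Distance 0: v4.
Distance 1: v3.
Distance 2: v5, v7.
Distance 3: v2.
Distance 4: v9.
Distance 5: v1 — contains v1.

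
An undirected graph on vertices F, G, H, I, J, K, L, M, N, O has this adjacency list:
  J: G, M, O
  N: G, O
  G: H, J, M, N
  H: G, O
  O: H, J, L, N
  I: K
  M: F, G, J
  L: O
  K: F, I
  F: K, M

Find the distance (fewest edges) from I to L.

Distance 0: I.
Distance 1: K.
Distance 2: F.
Distance 3: M.
Distance 4: G, J.
Distance 5: H, N, O.
Distance 6: L — contains L.

6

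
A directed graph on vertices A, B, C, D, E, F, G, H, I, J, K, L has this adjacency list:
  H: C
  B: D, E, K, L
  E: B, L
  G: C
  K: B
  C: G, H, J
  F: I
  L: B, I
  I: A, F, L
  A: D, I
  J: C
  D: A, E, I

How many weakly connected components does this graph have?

From A: component {A, B, D, E, F, I, K, L}.
From C: component {C, G, H, J}.
That's 2 components.

2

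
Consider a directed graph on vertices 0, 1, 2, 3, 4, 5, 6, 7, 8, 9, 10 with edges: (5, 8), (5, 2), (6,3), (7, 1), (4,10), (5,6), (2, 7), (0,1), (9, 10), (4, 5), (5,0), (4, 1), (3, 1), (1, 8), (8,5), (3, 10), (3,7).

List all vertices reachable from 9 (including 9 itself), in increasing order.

9, 10

Start at 9.
Its neighbours: 10.
Nothing further is reachable.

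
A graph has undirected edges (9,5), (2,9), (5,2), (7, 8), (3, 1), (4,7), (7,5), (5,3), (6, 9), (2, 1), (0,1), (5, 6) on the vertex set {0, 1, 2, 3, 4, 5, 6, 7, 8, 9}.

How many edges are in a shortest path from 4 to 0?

5

Distance 0: 4.
Distance 1: 7.
Distance 2: 5, 8.
Distance 3: 2, 3, 6, 9.
Distance 4: 1.
Distance 5: 0 — contains 0.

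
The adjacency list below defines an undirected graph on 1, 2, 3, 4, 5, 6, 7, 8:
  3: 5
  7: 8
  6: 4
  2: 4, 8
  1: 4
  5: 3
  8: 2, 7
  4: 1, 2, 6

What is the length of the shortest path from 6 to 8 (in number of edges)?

Distance 0: 6.
Distance 1: 4.
Distance 2: 1, 2.
Distance 3: 8 — contains 8.

3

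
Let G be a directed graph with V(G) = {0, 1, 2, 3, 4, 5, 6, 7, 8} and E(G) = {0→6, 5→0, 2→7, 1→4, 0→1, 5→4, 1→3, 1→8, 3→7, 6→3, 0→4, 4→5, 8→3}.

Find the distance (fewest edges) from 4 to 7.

Distance 0: 4.
Distance 1: 5.
Distance 2: 0.
Distance 3: 1, 6.
Distance 4: 3, 8.
Distance 5: 7 — contains 7.

5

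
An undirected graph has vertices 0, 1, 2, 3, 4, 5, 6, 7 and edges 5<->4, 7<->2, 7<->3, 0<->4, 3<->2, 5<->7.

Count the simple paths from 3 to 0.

3–2–7–5–4–0
3–7–5–4–0

2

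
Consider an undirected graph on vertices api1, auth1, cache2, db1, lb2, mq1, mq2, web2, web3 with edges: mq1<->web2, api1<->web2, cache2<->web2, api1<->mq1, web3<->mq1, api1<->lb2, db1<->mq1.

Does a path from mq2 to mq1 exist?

mq2 has no edges, so nothing is reachable from it.

No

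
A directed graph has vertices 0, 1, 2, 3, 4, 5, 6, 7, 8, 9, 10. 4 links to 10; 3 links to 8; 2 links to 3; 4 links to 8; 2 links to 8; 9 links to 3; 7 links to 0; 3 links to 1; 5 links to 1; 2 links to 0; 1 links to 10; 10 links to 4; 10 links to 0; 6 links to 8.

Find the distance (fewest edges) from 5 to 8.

4

Distance 0: 5.
Distance 1: 1.
Distance 2: 10.
Distance 3: 0, 4.
Distance 4: 8 — contains 8.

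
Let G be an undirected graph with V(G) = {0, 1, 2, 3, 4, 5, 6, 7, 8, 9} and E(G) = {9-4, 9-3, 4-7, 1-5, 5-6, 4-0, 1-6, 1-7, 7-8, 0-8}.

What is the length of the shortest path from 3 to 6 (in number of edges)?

Distance 0: 3.
Distance 1: 9.
Distance 2: 4.
Distance 3: 0, 7.
Distance 4: 1, 8.
Distance 5: 5, 6 — contains 6.

5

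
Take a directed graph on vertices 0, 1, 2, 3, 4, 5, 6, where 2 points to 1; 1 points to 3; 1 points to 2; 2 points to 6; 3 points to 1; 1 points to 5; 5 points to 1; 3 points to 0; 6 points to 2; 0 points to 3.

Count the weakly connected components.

2

From 0: component {0, 1, 2, 3, 5, 6}.
From 4: component {4}.
That's 2 components.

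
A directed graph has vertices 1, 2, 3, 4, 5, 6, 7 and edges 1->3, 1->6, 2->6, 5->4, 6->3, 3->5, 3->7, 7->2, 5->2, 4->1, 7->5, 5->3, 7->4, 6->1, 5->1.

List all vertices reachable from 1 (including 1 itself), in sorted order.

1, 2, 3, 4, 5, 6, 7

Start at 1.
Its neighbours: 3, 6.
Then their neighbours: 5, 7.
Then next layer: 2, 4.
Every vertex is now reached.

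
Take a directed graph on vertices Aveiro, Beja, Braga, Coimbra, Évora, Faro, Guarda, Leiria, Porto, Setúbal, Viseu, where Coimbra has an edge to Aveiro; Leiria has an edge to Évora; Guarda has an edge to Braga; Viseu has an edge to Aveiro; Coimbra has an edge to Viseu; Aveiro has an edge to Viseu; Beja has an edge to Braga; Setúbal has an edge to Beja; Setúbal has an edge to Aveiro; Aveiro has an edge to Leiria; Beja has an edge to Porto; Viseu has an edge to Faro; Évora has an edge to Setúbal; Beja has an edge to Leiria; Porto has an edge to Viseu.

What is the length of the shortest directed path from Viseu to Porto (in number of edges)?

Distance 0: Viseu.
Distance 1: Aveiro, Faro.
Distance 2: Leiria.
Distance 3: Évora.
Distance 4: Setúbal.
Distance 5: Beja.
Distance 6: Braga, Porto — contains Porto.

6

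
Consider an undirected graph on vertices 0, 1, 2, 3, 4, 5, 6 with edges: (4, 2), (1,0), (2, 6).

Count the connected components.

From 0: component {0, 1}.
From 2: component {2, 4, 6}.
From 3: component {3}.
From 5: component {5}.
That's 4 components.

4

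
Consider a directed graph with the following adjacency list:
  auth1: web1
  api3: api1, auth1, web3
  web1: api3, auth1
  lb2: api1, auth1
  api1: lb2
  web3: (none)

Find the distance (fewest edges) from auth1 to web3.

3

Distance 0: auth1.
Distance 1: web1.
Distance 2: api3.
Distance 3: api1, web3 — contains web3.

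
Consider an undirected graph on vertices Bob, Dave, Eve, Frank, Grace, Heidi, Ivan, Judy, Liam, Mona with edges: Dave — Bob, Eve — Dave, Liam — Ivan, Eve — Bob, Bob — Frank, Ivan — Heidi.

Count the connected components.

From Bob: component {Bob, Dave, Eve, Frank}.
From Grace: component {Grace}.
From Heidi: component {Heidi, Ivan, Liam}.
From Judy: component {Judy}.
From Mona: component {Mona}.
That's 5 components.

5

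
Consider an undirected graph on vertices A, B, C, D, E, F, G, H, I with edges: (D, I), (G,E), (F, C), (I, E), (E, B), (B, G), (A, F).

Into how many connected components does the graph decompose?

3

From A: component {A, C, F}.
From B: component {B, D, E, G, I}.
From H: component {H}.
That's 3 components.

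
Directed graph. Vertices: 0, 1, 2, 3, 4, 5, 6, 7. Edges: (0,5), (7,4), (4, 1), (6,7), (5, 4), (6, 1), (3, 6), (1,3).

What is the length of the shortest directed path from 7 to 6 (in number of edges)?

4

Distance 0: 7.
Distance 1: 4.
Distance 2: 1.
Distance 3: 3.
Distance 4: 6 — contains 6.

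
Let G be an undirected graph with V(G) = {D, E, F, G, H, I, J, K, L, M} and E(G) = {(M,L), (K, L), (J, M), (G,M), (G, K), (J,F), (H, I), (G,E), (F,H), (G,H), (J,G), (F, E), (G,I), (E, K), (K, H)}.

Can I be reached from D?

No

D has no edges, so nothing is reachable from it.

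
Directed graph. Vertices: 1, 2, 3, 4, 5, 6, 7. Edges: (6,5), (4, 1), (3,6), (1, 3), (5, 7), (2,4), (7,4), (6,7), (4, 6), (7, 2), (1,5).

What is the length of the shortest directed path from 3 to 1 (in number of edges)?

4

Distance 0: 3.
Distance 1: 6.
Distance 2: 5, 7.
Distance 3: 2, 4.
Distance 4: 1 — contains 1.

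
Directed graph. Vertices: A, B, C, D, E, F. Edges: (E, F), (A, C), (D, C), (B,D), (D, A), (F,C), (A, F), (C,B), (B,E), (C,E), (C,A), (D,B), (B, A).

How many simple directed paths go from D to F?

D→A→C→B→E→F
D→A→C→E→F
D→A→F
D→B→A→C→E→F
D→B→A→F
D→B→E→F
D→C→A→F
D→C→B→A→F
D→C→B→E→F
D→C→E→F

10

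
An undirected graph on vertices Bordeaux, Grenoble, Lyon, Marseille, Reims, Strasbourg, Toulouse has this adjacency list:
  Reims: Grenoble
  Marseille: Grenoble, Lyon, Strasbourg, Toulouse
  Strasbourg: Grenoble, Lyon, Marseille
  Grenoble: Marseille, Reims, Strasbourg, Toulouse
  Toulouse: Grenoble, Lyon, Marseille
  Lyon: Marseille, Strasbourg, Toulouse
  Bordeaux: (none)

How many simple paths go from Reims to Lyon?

9

Reims–Grenoble–Marseille–Lyon
Reims–Grenoble–Marseille–Strasbourg–Lyon
Reims–Grenoble–Marseille–Toulouse–Lyon
Reims–Grenoble–Strasbourg–Lyon
Reims–Grenoble–Strasbourg–Marseille–Lyon
Reims–Grenoble–Strasbourg–Marseille–Toulouse–Lyon
Reims–Grenoble–Toulouse–Lyon
Reims–Grenoble–Toulouse–Marseille–Lyon
Reims–Grenoble–Toulouse–Marseille–Strasbourg–Lyon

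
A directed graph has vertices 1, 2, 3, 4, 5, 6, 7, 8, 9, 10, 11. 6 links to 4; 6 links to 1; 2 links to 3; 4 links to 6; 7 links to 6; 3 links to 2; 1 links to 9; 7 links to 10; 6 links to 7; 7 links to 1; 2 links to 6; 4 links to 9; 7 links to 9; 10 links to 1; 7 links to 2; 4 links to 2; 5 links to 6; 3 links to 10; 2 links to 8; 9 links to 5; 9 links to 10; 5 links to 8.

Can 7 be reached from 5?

Yes

Explore from 5.
Distance 1: reach 6, 8.
Distance 2: reach 1, 4, 7.
Found 7.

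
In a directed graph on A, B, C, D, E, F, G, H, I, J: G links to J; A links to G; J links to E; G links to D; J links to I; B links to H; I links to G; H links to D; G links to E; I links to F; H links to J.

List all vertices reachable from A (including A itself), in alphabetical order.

A, D, E, F, G, I, J

Start at A.
Its neighbours: G.
Then their neighbours: D, E, J.
Then next layer: I.
Then next layer: F.
Nothing further is reachable.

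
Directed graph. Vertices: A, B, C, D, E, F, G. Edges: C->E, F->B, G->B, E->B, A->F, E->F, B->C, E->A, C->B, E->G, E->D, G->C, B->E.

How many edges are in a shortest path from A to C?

3

Distance 0: A.
Distance 1: F.
Distance 2: B.
Distance 3: C, E — contains C.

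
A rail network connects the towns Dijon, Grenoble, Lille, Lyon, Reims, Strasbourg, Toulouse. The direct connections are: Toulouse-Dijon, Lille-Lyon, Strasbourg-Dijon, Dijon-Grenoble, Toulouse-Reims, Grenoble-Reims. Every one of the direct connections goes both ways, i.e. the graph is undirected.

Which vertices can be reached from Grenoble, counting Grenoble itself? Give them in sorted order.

Dijon, Grenoble, Reims, Strasbourg, Toulouse

Start at Grenoble.
Its neighbours: Dijon, Reims.
Then their neighbours: Strasbourg, Toulouse.
Nothing further is reachable.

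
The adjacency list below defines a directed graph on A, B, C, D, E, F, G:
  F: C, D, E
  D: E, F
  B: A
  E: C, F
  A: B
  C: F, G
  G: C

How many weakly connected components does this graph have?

From A: component {A, B}.
From C: component {C, D, E, F, G}.
That's 2 components.

2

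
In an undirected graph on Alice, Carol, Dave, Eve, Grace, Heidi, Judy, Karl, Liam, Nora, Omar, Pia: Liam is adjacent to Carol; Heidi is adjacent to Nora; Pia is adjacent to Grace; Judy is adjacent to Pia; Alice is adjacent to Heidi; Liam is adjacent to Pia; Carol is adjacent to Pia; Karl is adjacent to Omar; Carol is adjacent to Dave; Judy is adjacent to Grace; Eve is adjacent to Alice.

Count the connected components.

3

From Alice: component {Alice, Eve, Heidi, Nora}.
From Carol: component {Carol, Dave, Grace, Judy, Liam, Pia}.
From Karl: component {Karl, Omar}.
That's 3 components.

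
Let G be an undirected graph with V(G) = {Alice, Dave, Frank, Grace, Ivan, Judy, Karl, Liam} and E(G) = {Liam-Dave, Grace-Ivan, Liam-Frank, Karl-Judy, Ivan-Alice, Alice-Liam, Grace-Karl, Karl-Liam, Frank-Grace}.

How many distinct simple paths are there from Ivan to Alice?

Ivan–Alice
Ivan–Grace–Frank–Liam–Alice
Ivan–Grace–Karl–Liam–Alice

3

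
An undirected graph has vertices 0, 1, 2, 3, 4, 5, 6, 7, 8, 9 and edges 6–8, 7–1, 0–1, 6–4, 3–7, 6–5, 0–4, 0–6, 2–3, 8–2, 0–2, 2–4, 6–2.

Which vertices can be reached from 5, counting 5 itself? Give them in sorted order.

Start at 5.
Its neighbours: 6.
Then their neighbours: 0, 2, 4, 8.
Then next layer: 1, 3.
Then next layer: 7.
Nothing further is reachable.

0, 1, 2, 3, 4, 5, 6, 7, 8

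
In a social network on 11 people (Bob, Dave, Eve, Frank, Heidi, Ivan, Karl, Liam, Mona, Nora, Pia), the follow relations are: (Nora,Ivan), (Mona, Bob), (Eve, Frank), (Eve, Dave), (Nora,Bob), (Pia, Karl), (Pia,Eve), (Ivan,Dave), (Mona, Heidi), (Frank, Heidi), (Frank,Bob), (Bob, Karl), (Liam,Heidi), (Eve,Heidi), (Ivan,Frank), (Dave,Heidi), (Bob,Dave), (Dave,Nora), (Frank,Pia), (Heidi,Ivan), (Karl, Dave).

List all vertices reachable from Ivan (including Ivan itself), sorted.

Start at Ivan.
Its neighbours: Dave, Frank.
Then their neighbours: Bob, Heidi, Nora, Pia.
Then next layer: Eve, Karl.
Nothing further is reachable.

Bob, Dave, Eve, Frank, Heidi, Ivan, Karl, Nora, Pia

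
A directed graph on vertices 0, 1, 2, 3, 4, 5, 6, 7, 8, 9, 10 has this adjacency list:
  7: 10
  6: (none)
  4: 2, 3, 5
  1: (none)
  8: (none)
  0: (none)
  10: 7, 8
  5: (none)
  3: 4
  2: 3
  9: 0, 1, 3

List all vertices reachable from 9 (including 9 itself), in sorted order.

0, 1, 2, 3, 4, 5, 9

Start at 9.
Its neighbours: 0, 1, 3.
Then their neighbours: 4.
Then next layer: 2, 5.
Nothing further is reachable.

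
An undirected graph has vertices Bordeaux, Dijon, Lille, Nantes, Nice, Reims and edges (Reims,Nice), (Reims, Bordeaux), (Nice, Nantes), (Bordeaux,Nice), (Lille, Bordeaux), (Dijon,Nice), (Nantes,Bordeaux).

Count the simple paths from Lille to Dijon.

Lille–Bordeaux–Nantes–Nice–Dijon
Lille–Bordeaux–Nice–Dijon
Lille–Bordeaux–Reims–Nice–Dijon

3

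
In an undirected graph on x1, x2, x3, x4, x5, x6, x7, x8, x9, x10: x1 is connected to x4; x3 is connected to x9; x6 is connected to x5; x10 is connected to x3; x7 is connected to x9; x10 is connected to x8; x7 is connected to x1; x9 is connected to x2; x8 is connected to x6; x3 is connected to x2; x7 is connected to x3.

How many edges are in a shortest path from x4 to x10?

4

Distance 0: x4.
Distance 1: x1.
Distance 2: x7.
Distance 3: x3, x9.
Distance 4: x2, x10 — contains x10.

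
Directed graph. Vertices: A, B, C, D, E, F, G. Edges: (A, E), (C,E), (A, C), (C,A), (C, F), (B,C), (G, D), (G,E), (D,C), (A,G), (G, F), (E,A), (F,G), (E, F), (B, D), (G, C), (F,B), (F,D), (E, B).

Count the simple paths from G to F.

11

G→C→A→E→F
G→C→E→F
G→C→F
G→D→C→A→E→F
G→D→C→E→F
G→D→C→F
G→E→A→C→F
G→E→B→C→F
G→E→B→D→C→F
G→E→F
G→F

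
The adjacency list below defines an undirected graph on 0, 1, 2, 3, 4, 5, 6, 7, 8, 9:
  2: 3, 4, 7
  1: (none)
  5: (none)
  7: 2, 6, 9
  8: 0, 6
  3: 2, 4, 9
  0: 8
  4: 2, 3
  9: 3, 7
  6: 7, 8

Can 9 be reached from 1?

1 has no edges, so nothing is reachable from it.

No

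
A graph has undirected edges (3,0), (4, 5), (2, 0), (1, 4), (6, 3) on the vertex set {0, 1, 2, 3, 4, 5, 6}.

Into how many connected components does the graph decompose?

From 0: component {0, 2, 3, 6}.
From 1: component {1, 4, 5}.
That's 2 components.

2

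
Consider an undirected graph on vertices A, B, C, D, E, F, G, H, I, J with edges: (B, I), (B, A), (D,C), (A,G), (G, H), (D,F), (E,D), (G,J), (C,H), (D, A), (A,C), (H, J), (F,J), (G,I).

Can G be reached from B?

Yes

Explore from B.
Distance 1: reach A, I.
Distance 2: reach C, D, G.
Found G.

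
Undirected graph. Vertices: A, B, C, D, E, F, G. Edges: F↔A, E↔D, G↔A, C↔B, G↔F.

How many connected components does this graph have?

From A: component {A, F, G}.
From B: component {B, C}.
From D: component {D, E}.
That's 3 components.

3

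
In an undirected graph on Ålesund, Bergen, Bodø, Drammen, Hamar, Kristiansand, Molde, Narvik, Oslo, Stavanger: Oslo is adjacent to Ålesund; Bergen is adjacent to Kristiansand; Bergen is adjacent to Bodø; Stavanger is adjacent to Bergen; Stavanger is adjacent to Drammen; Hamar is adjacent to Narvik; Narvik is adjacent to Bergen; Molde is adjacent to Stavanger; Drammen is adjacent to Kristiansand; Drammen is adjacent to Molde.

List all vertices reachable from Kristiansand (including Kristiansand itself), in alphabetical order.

Bergen, Bodø, Drammen, Hamar, Kristiansand, Molde, Narvik, Stavanger

Start at Kristiansand.
Its neighbours: Bergen, Drammen.
Then their neighbours: Bodø, Molde, Narvik, Stavanger.
Then next layer: Hamar.
Nothing further is reachable.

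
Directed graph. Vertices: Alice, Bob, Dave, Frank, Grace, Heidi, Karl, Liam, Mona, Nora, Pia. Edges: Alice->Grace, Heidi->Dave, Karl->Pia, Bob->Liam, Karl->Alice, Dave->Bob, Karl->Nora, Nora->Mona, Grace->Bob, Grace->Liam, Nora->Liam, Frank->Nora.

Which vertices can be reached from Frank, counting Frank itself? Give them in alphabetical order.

Frank, Liam, Mona, Nora

Start at Frank.
Its neighbours: Nora.
Then their neighbours: Liam, Mona.
Nothing further is reachable.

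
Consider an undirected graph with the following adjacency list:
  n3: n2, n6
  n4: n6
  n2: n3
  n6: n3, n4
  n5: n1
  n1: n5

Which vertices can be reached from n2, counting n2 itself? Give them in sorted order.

Start at n2.
Its neighbours: n3.
Then their neighbours: n6.
Then next layer: n4.
Nothing further is reachable.

n2, n3, n4, n6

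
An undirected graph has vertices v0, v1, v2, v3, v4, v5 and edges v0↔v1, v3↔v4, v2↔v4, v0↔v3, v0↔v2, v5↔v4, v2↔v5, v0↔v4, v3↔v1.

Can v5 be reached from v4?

Explore from v4.
Distance 1: reach v0, v2, v3, v5.
Found v5.

Yes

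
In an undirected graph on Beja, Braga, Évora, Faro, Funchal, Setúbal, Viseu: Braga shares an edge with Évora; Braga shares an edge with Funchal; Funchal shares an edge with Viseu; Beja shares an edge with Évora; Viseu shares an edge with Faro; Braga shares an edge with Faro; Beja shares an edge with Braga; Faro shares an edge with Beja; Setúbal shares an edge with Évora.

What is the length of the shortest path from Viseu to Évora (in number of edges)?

3

Distance 0: Viseu.
Distance 1: Faro, Funchal.
Distance 2: Beja, Braga.
Distance 3: Évora — contains Évora.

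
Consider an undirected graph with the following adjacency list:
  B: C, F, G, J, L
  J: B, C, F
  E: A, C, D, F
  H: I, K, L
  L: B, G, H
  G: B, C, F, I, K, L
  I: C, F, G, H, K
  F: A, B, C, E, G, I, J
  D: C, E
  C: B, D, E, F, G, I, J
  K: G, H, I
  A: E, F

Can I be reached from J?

Yes

Explore from J.
Distance 1: reach B, C, F.
Distance 2: reach A, D, E, G, I, L.
Found I.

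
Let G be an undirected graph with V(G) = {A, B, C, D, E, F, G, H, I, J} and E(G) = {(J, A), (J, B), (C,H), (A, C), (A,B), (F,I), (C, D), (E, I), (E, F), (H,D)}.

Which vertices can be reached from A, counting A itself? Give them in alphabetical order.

Start at A.
Its neighbours: B, C, J.
Then their neighbours: D, H.
Nothing further is reachable.

A, B, C, D, H, J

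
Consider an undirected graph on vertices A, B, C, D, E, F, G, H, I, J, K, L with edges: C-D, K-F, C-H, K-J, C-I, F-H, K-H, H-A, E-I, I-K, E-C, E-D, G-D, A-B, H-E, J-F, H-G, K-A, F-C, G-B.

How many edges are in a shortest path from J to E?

3

Distance 0: J.
Distance 1: F, K.
Distance 2: A, C, H, I.
Distance 3: B, D, E, G — contains E.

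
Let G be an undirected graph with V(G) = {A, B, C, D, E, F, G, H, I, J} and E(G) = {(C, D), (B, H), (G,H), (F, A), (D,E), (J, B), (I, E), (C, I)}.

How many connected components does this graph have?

From A: component {A, F}.
From B: component {B, G, H, J}.
From C: component {C, D, E, I}.
That's 3 components.

3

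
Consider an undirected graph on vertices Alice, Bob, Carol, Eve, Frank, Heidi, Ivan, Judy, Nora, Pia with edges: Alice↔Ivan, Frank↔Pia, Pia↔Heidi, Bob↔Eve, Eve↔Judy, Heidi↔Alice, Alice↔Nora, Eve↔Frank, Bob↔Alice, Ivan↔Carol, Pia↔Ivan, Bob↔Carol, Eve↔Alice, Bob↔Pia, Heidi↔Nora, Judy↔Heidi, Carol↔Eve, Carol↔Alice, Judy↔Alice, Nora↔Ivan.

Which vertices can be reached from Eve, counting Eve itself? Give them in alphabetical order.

Alice, Bob, Carol, Eve, Frank, Heidi, Ivan, Judy, Nora, Pia

Start at Eve.
Its neighbours: Alice, Bob, Carol, Frank, Judy.
Then their neighbours: Heidi, Ivan, Nora, Pia.
Every vertex is now reached.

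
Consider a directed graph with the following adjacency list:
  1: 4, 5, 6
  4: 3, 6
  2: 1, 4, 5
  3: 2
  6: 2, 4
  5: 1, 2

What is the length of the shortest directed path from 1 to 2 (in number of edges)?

Distance 0: 1.
Distance 1: 4, 5, 6.
Distance 2: 2, 3 — contains 2.

2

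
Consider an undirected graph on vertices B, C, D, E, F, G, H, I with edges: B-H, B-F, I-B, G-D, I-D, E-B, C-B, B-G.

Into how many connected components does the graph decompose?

1

From B: component {B, C, D, E, F, G, H, I}.
That's 1 component.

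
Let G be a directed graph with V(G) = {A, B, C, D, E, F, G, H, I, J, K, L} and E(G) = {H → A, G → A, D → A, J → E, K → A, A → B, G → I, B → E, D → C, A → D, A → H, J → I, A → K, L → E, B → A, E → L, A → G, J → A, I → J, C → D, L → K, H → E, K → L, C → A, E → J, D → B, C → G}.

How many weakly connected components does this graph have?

2

From A: component {A, B, C, D, E, G, H, I, J, K, L}.
From F: component {F}.
That's 2 components.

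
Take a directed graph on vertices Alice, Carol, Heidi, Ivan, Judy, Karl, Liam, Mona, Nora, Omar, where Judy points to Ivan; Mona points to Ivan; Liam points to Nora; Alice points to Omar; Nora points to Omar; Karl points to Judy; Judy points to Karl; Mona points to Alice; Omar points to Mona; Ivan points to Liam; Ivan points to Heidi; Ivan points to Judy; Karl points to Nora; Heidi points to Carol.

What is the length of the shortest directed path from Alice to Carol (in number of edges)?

5

Distance 0: Alice.
Distance 1: Omar.
Distance 2: Mona.
Distance 3: Ivan.
Distance 4: Heidi, Judy, Liam.
Distance 5: Carol, Karl, Nora — contains Carol.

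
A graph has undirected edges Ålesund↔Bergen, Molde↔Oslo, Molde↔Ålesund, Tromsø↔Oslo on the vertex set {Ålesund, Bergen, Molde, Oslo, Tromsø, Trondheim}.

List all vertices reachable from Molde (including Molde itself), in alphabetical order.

Start at Molde.
Its neighbours: Ålesund, Oslo.
Then their neighbours: Bergen, Tromsø.
Nothing further is reachable.

Ålesund, Bergen, Molde, Oslo, Tromsø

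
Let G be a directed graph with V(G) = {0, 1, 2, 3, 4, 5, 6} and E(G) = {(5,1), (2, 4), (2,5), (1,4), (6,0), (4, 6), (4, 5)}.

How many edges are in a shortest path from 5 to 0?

Distance 0: 5.
Distance 1: 1.
Distance 2: 4.
Distance 3: 6.
Distance 4: 0 — contains 0.

4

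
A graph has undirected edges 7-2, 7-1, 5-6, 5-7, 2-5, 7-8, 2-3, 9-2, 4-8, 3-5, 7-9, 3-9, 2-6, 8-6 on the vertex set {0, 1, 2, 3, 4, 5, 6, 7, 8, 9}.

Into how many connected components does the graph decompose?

2

From 0: component {0}.
From 1: component {1, 2, 3, 4, 5, 6, 7, 8, 9}.
That's 2 components.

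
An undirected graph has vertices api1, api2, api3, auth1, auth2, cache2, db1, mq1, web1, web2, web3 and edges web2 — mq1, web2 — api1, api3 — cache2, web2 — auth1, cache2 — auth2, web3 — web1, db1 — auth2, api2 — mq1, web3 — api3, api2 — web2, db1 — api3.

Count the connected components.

2

From api1: component {api1, api2, auth1, mq1, web2}.
From api3: component {api3, auth2, cache2, db1, web1, web3}.
That's 2 components.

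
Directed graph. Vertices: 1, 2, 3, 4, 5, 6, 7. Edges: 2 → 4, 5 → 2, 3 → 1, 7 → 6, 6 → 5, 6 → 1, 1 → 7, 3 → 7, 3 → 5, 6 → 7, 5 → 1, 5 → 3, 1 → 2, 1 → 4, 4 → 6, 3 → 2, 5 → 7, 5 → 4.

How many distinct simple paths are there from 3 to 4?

3→1→2→4
3→1→4
3→1→7→6→5→2→4
3→1→7→6→5→4
3→2→4
3→5→1→2→4
3→5→1→4
3→5→2→4
... and 9 more.

17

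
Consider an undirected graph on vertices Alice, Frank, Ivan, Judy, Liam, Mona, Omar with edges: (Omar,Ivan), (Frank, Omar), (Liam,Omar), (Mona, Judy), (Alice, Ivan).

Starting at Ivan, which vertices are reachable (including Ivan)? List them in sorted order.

Start at Ivan.
Its neighbours: Alice, Omar.
Then their neighbours: Frank, Liam.
Nothing further is reachable.

Alice, Frank, Ivan, Liam, Omar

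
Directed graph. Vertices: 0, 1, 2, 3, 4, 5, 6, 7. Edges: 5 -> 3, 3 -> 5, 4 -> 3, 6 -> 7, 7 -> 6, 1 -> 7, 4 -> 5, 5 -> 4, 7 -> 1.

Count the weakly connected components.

From 0: component {0}.
From 1: component {1, 6, 7}.
From 2: component {2}.
From 3: component {3, 4, 5}.
That's 4 components.

4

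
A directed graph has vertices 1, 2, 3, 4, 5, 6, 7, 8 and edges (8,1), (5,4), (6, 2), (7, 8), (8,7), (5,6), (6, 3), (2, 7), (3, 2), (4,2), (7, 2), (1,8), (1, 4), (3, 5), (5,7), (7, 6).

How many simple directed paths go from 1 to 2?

1→4→2
1→8→7→2
1→8→7→6→2
1→8→7→6→3→2
1→8→7→6→3→5→4→2

5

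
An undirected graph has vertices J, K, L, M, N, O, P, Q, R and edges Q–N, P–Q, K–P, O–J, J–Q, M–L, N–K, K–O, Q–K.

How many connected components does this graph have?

From J: component {J, K, N, O, P, Q}.
From L: component {L, M}.
From R: component {R}.
That's 3 components.

3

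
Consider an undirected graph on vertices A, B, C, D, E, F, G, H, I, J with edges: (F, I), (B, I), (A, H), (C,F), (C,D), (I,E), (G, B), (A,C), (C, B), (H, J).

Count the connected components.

From A: component {A, B, C, D, E, F, G, H, I, J}.
That's 1 component.

1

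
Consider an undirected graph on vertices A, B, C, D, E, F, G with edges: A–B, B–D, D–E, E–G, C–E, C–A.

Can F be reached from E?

Explore from E.
Distance 1: reach C, D, G.
Distance 2: reach A, B.
The search is exhausted without reaching F; it lies in a different component.

No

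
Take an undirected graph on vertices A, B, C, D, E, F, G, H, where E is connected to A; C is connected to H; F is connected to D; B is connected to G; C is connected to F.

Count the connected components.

3

From A: component {A, E}.
From B: component {B, G}.
From C: component {C, D, F, H}.
That's 3 components.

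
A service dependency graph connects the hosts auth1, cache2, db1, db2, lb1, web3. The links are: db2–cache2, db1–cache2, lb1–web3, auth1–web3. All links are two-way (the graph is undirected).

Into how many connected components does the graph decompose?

From auth1: component {auth1, lb1, web3}.
From cache2: component {cache2, db1, db2}.
That's 2 components.

2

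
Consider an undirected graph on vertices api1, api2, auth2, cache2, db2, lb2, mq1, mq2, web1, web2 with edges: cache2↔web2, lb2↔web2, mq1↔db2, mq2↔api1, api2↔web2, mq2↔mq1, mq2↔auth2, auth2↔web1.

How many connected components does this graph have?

2

From api1: component {api1, auth2, db2, mq1, mq2, web1}.
From api2: component {api2, cache2, lb2, web2}.
That's 2 components.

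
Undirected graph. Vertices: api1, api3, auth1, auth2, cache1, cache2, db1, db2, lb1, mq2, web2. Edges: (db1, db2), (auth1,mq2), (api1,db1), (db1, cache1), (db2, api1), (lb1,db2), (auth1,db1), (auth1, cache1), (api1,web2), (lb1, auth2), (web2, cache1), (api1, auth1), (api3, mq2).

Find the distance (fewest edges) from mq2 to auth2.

Distance 0: mq2.
Distance 1: api3, auth1.
Distance 2: api1, cache1, db1.
Distance 3: db2, web2.
Distance 4: lb1.
Distance 5: auth2 — contains auth2.

5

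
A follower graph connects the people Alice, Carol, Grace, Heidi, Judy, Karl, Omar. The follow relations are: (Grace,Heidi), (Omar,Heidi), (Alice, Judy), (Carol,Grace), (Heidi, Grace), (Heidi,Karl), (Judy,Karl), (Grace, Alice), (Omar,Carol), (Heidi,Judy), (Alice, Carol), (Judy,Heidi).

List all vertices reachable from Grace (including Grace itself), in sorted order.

Start at Grace.
Its neighbours: Alice, Heidi.
Then their neighbours: Carol, Judy, Karl.
Nothing further is reachable.

Alice, Carol, Grace, Heidi, Judy, Karl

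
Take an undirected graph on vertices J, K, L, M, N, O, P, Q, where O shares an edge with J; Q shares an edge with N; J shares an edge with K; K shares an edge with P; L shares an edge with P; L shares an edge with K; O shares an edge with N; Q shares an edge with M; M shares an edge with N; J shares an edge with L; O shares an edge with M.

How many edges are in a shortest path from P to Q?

Distance 0: P.
Distance 1: K, L.
Distance 2: J.
Distance 3: O.
Distance 4: M, N.
Distance 5: Q — contains Q.

5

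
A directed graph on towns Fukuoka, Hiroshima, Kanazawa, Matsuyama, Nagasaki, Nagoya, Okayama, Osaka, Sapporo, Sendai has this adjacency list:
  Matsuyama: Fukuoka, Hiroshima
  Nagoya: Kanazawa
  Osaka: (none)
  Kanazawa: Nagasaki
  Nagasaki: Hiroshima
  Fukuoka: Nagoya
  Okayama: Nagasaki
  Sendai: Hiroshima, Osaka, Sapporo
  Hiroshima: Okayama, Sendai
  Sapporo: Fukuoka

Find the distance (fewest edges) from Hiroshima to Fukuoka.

Distance 0: Hiroshima.
Distance 1: Okayama, Sendai.
Distance 2: Nagasaki, Osaka, Sapporo.
Distance 3: Fukuoka — contains Fukuoka.

3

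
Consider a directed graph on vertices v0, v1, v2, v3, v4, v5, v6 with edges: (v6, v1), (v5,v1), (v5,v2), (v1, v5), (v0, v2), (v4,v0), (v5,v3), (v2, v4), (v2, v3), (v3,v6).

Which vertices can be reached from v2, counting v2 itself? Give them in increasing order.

Start at v2.
Its neighbours: v3, v4.
Then their neighbours: v0, v6.
Then next layer: v1.
Then next layer: v5.
Every vertex is now reached.

v0, v1, v2, v3, v4, v5, v6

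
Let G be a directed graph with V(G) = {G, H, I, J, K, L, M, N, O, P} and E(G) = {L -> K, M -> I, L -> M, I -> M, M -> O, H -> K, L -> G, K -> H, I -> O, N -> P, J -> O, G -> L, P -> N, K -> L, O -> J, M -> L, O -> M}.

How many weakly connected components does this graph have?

2

From G: component {G, H, I, J, K, L, M, O}.
From N: component {N, P}.
That's 2 components.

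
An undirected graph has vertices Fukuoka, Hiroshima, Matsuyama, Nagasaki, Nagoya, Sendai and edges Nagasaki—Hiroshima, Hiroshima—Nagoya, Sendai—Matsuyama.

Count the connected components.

3

From Fukuoka: component {Fukuoka}.
From Hiroshima: component {Hiroshima, Nagasaki, Nagoya}.
From Matsuyama: component {Matsuyama, Sendai}.
That's 3 components.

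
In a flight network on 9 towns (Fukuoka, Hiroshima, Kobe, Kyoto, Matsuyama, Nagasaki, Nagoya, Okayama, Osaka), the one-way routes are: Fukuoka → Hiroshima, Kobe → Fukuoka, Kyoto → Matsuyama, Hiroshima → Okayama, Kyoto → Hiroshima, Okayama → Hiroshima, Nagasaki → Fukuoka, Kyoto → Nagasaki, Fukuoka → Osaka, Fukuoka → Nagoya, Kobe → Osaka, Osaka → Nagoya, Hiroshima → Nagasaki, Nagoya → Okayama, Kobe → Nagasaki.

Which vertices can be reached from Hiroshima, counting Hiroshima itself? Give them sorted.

Fukuoka, Hiroshima, Nagasaki, Nagoya, Okayama, Osaka

Start at Hiroshima.
Its neighbours: Nagasaki, Okayama.
Then their neighbours: Fukuoka.
Then next layer: Nagoya, Osaka.
Nothing further is reachable.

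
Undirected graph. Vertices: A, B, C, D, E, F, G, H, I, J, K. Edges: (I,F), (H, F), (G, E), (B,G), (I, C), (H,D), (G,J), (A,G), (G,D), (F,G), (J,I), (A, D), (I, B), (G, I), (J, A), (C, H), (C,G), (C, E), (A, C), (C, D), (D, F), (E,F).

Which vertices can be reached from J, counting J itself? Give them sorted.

A, B, C, D, E, F, G, H, I, J

Start at J.
Its neighbours: A, G, I.
Then their neighbours: B, C, D, E, F.
Then next layer: H.
Nothing further is reachable.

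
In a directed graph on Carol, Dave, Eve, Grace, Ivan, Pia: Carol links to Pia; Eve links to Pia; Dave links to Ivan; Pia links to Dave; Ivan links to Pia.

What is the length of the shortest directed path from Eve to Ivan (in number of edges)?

3

Distance 0: Eve.
Distance 1: Pia.
Distance 2: Dave.
Distance 3: Ivan — contains Ivan.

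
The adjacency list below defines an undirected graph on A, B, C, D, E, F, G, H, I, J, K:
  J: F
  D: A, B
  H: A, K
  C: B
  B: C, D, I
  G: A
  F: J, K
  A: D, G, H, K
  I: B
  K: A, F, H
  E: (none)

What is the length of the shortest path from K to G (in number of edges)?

Distance 0: K.
Distance 1: A, F, H.
Distance 2: D, G, J — contains G.

2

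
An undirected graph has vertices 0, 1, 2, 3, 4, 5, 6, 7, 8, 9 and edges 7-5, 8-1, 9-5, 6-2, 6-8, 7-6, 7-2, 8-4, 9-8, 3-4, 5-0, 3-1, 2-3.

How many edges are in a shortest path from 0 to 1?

4

Distance 0: 0.
Distance 1: 5.
Distance 2: 7, 9.
Distance 3: 2, 6, 8.
Distance 4: 1, 3, 4 — contains 1.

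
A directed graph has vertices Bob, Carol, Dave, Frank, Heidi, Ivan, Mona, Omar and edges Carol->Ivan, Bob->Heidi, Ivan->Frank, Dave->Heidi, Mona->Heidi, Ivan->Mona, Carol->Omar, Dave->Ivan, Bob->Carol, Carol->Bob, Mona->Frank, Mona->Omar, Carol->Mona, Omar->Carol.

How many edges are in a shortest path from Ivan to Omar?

2

Distance 0: Ivan.
Distance 1: Frank, Mona.
Distance 2: Heidi, Omar — contains Omar.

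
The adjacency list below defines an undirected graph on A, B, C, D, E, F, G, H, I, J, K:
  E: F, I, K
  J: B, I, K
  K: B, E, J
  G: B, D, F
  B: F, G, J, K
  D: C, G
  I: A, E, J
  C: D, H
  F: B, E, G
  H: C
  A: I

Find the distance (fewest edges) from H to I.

Distance 0: H.
Distance 1: C.
Distance 2: D.
Distance 3: G.
Distance 4: B, F.
Distance 5: E, J, K.
Distance 6: I — contains I.

6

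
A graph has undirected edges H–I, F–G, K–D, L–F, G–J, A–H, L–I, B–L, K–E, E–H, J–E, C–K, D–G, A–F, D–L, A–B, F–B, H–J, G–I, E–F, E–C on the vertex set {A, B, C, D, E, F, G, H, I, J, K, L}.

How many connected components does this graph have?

From A: component {A, B, C, D, E, F, G, H, I, J, K, L}.
That's 1 component.

1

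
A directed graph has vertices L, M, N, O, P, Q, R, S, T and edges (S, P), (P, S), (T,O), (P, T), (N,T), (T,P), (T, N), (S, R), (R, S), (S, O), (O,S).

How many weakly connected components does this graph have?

4

From L: component {L}.
From M: component {M}.
From N: component {N, O, P, R, S, T}.
From Q: component {Q}.
That's 4 components.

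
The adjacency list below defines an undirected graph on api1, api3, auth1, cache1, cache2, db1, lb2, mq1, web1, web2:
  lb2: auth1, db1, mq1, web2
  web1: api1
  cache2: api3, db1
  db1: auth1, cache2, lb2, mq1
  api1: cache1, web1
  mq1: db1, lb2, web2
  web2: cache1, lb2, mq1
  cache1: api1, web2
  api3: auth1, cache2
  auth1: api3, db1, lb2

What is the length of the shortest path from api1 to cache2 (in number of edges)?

Distance 0: api1.
Distance 1: cache1, web1.
Distance 2: web2.
Distance 3: lb2, mq1.
Distance 4: auth1, db1.
Distance 5: api3, cache2 — contains cache2.

5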